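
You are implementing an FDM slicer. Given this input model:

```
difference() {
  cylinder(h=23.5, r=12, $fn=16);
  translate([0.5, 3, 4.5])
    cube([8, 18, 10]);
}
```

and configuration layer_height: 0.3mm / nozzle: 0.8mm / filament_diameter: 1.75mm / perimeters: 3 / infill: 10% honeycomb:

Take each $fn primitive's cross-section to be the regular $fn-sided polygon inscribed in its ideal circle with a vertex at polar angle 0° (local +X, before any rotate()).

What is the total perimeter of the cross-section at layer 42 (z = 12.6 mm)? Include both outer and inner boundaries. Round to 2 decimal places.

88.40 mm

At z = 12.6 mm: the cylinder: section is a regular 16-gon, circumradius r=12 (perimeter = 2·16·12.000·sin(180°/16) = 74.91 mm); the 8×18 cube at (0.5, 3) contributes its full rectangle (perimeter 52.00 mm); Subtracting the remaining from the first: starting from the r=12 cylinder, the 8×18 cube at (0.5, 3) partially overlaps it — only the 61.26 mm² overlap (of its 144.00 mm²) is removed, clipping the outline — boundary = 88.40 mm. Overall, the cross-section is a single solid region. Total boundary length (outer) = 88.40 mm.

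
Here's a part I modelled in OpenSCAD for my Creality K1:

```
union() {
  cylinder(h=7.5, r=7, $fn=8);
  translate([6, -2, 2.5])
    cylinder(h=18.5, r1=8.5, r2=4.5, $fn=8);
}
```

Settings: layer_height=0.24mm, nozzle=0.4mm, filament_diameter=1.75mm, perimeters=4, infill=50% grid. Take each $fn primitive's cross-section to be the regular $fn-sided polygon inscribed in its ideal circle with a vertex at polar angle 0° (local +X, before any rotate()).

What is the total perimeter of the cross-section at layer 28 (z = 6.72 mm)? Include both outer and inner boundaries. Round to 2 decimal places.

At z = 6.72 mm: the r=7 cylinder gives a regular 8-gon of circumradius 7 (constant along its height) (perimeter = 2·8·7.000·sin(180°/8) = 42.86 mm); the cone at (6, -2): at t=0.228 of its height the radius interpolates to r₁+(r₂−r₁)t = 7.588, giving a regular 8-gon of that circumradius (perimeter = 2·8·7.588·sin(180°/8) = 46.46 mm); Merging all regions: the regions partially overlap (shared area 65.57 mm²), so the edge portions inside another operand are dropped and the merged outline is re-measured after clipping — boundary = 57.99 mm. Overall, the cross-section is a single solid region. Total boundary length (outer) = 57.99 mm.

57.99 mm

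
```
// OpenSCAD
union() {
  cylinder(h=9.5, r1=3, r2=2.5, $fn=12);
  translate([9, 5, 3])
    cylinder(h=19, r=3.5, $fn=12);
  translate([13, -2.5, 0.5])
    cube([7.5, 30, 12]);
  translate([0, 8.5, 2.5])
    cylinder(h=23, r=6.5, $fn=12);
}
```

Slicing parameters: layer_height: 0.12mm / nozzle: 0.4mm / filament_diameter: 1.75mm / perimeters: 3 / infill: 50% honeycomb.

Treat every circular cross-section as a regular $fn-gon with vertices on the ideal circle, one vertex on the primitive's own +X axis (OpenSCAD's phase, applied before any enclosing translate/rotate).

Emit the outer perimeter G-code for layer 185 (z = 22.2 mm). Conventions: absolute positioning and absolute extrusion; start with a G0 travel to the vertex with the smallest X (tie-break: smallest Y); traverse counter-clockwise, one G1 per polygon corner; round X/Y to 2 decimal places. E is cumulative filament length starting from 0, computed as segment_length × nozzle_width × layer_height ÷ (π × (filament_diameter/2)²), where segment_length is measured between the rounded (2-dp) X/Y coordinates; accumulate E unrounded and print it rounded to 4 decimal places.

At z = 22.2 mm: the cone does not reach this height (z outside [0, 9.5]); the cylinder at (9, 5) does not reach this height (z outside [3, 22]); the cube at (13, -2.5) is absent (z outside [0.5, 12.5]); the cylinder at (0, 8.5): section is a regular 12-gon, circumradius r=6.5; Taking the union: only the r=6.5 cylinder at (0, 8.5) is present, so the union is just that shape — 1 connected region. The outline is a single polygon with 12 vertices. Extrusion per mm of travel: 0.4 × 0.12 / (π × 0.875²) = 0.019956. Accumulating E over each segment gives final E = 0.8058.

G0 X-6.50 Y8.50 Z22.20
G1 X-5.63 Y5.25 E0.0671
G1 X-3.25 Y2.87 E0.1343
G1 X0.00 Y2.00 E0.2015
G1 X3.25 Y2.87 E0.2686
G1 X5.63 Y5.25 E0.3358
G1 X6.50 Y8.50 E0.4029
G1 X5.63 Y11.75 E0.4700
G1 X3.25 Y14.13 E0.5372
G1 X0.00 Y15.00 E0.6044
G1 X-3.25 Y14.13 E0.6715
G1 X-5.63 Y11.75 E0.7387
G1 X-6.50 Y8.50 E0.8058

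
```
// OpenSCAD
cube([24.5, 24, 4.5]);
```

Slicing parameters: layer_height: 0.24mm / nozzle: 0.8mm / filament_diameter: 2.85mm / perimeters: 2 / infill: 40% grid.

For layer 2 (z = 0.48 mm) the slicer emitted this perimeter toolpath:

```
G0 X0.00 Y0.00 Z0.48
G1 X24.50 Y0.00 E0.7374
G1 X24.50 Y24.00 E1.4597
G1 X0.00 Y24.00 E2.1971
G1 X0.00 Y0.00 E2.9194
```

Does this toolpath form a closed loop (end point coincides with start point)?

yes

Start point (G0): (0.00, 0.00). End point (last G1): the path returns to the start — closed.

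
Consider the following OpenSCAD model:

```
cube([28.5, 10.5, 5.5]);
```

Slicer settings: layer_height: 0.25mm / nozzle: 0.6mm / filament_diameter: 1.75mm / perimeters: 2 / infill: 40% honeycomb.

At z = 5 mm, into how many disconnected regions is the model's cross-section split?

1

At z = 5 mm: the cube is present — its section is the full 28.5×10.5 rectangle. The result has 1 disconnected region.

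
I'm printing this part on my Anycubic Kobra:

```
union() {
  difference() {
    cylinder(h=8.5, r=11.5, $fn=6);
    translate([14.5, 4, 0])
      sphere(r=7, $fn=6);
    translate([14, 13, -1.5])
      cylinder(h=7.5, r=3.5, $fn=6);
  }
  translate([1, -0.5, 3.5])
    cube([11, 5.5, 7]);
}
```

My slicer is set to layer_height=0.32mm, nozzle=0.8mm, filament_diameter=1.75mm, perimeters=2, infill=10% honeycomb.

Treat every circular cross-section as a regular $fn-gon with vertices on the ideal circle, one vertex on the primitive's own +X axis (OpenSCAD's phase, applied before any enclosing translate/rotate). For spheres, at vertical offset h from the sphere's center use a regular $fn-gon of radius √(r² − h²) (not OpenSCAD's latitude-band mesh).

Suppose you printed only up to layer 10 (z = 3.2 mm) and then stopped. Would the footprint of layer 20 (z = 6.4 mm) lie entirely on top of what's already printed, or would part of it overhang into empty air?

part overhangs

Compare the two slices. At z = 3.2: the cylinder: section is a regular 6-gon, circumradius r=11.5 (area = (6/2)·11.500²·sin(360°/6) = 343.60 mm²); the sphere at (14.5, 4): section is a regular 6-gon, circumradius = √(r²−h²) = √(7²−3.2²) = 6.226 (area = (6/2)·6.226²·sin(360°/6) = 100.70 mm²); the r=3.5 cylinder at (14, 13) contributes a regular 6-gon of circumradius 3.5 (area = (6/2)·3.500²·sin(360°/6) = 31.83 mm²); Taking the first minus the rest: starting from the r=11.5 cylinder (343.60 mm²), the r=7 sphere at (14.5, 4) partially overlaps it — only the 4.39 mm² overlap (of its 100.70 mm²) is removed, clipping the outline; the r=3.5 cylinder at (14, 13) misses the remaining region (no effect) — area = 339.20 mm²; the cube at (1, -0.5) is not intersected at this z (z outside [3.5, 10.5]); Taking the union: only that combined region is present, so the union is just that shape — area = 339.20 mm². At z = 6.4: the cylinder: section is a regular 6-gon, circumradius r=11.5 (area = (6/2)·11.500²·sin(360°/6) = 343.60 mm²); the sphere at (14.5, 4): section is a regular 6-gon, circumradius = √(r²−h²) = √(7²−6.4²) = 2.835 (area = (6/2)·2.835²·sin(360°/6) = 20.89 mm²); the cylinder at (14, 13) is absent (z outside [-1.5, 6]); Taking the first minus the rest: starting from the r=11.5 cylinder (343.60 mm²), the r=7 sphere at (14.5, 4) misses the remaining region (no effect) — area = 343.60 mm²; the 11×5.5 cube at (1, -0.5) contributes its full rectangle (area 60.50 mm²); Taking the union: the regions partially overlap — summed areas 404.10 mm² minus the doubly-counted overlap 50.46 mm² gives 353.63 mm² — area = 353.63 mm². Checking containment: at z = 6.4 the cross-section extends beyond the z = 3.2 cross-section by about 14.43 mm².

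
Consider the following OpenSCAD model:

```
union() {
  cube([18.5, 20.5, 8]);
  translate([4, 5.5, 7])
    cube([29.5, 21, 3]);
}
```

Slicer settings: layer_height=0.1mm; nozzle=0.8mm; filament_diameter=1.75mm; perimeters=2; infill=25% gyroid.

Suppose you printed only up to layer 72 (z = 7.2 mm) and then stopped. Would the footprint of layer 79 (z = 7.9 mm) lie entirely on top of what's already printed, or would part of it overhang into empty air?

entirely on top

Compare the two slices. At z = 7.2: the cube is present — its section is the full 18.5×20.5 rectangle (area 379.25 mm²); the cube at (4, 5.5) (footprint 29.5×21) is included at this height (area 619.50 mm²); Combining (union): the regions partially overlap — summed areas 998.75 mm² minus the doubly-counted overlap 217.50 mm² gives 781.25 mm² — area = 781.25 mm². At z = 7.9: the cube (footprint 18.5×20.5) is included at this height (area 379.25 mm²); the cube at (4, 5.5) (footprint 29.5×21) is included at this height (area 619.50 mm²); Combining (union): the regions partially overlap — summed areas 998.75 mm² minus the doubly-counted overlap 217.50 mm² gives 781.25 mm² — area = 781.25 mm². Checking containment: the cross-section at z = 7.9 is a subset of the cross-section at z = 7.2.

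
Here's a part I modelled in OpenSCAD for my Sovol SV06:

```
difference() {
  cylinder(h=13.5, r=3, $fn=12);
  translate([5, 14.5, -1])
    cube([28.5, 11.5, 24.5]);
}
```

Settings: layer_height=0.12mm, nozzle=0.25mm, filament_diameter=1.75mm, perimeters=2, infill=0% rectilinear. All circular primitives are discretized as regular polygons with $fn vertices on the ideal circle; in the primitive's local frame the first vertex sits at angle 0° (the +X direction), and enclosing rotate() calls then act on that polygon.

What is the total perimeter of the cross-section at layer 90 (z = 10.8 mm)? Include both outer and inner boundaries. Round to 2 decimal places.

At z = 10.8 mm: the r=3 cylinder contributes a regular 12-gon of circumradius 3 (perimeter = 2·12·3.000·sin(180°/12) = 18.63 mm); the cube at (5, 14.5) (footprint 28.5×11.5) is included at this height (perimeter 80.00 mm); Taking the first minus the rest: starting from the r=3 cylinder, the 28.5×11.5 cube at (5, 14.5) misses the remaining region (no effect) — boundary = 18.63 mm. Overall, the cross-section is a single solid region. Total boundary length (outer) = 18.63 mm.

18.63 mm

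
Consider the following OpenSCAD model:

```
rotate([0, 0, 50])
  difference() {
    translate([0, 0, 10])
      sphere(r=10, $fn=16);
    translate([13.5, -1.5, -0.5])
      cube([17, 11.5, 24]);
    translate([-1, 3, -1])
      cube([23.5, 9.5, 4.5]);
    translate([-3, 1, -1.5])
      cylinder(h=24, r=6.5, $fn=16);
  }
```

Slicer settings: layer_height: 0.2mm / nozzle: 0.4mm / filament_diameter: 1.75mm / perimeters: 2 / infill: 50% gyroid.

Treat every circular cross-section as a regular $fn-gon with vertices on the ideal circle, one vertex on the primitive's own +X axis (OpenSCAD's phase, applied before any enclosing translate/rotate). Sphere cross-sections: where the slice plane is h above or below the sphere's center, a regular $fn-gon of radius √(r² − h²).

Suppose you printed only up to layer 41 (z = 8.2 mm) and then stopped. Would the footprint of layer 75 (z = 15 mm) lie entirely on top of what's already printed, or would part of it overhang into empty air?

Compare the two slices. At z = 8.2: the r=10 sphere slices to a regular 16-gon of circumradius 9.837 (√(r²−h²) with h=1.8 from center) (area = (16/2)·9.837²·sin(360°/16) = 296.23 mm²); the 17×11.5 cube at (13.5, -1.5) contributes its full rectangle (area 195.50 mm²); the cube at (-1, 3) is not intersected at this z (z outside [-1, 3.5]); the r=6.5 cylinder at (-3, 1) gives a regular 16-gon of circumradius 6.5 (constant along its height) (area = (16/2)·6.500²·sin(360°/16) = 129.35 mm²); After the difference (first − rest): starting from the r=10 sphere (296.23 mm²), the 17×11.5 cube at (13.5, -1.5) misses the remaining region (no effect); the r=6.5 cylinder at (-3, 1) lies wholly inside it (removes its full 129.35 mm² and its 40.58 mm outline becomes a hole wall) — area = 166.88 mm²; (whole slice rotated 50° about Z — lengths, areas and connectivity unchanged). At z = 15: the r=10 sphere slices to a regular 16-gon of circumradius 8.660 (√(r²−h²) with h=5 from center) (area = (16/2)·8.660²·sin(360°/16) = 229.61 mm²); the cube at (13.5, -1.5) (footprint 17×11.5) is included at this height (area 195.50 mm²); the cube at (-1, 3) is absent (z outside [-1, 3.5]); the cylinder at (-3, 1): section is a regular 16-gon, circumradius r=6.5 (area = (16/2)·6.500²·sin(360°/16) = 129.35 mm²); Subtracting the remaining from the first: starting from the r=10 sphere (229.61 mm²), the 17×11.5 cube at (13.5, -1.5) misses the remaining region (no effect); the r=6.5 cylinder at (-3, 1) partially overlaps it — only the 121.02 mm² overlap (of its 129.35 mm²) is removed, clipping the outline — area = 108.59 mm²; (rotated 50° about Z; rotation is an isometry so areas/perimeters/island counts are preserved). Checking containment: the cross-section at z = 15 is a subset of the cross-section at z = 8.2.

entirely on top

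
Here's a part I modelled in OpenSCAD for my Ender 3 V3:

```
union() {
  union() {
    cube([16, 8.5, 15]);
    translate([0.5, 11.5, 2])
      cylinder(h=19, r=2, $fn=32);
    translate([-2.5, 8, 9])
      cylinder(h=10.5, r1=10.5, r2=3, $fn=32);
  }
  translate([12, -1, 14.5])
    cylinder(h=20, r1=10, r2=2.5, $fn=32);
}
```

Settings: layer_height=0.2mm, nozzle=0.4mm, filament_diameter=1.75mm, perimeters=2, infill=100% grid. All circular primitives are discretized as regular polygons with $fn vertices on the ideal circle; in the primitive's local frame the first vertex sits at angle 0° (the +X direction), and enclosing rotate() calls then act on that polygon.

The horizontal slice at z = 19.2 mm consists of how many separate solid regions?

2

At z = 19.2 mm: the cube is absent (z outside [0, 15]); the r=2 cylinder at (0.5, 11.5) contributes a regular 32-gon of circumradius 2; the cone at (-2.5, 8) contributes a regular 32-gon of circumradius 3.214 (interpolated between r1=10.5 and r2=3 at t=0.971); Combining (union): the regions partially overlap (shared area 0.92 mm²), so overlapping operands fuse into one piece — 1 connected region; the cone at (12, -1): at t=0.235 of its height the radius interpolates to r₁+(r₂−r₁)t = 8.238, giving a regular 32-gon of that circumradius; Taking the union: the 2 present regions are separate (no shared area or edge), so areas and boundary lengths simply add and each stays a separate island — 2 connected regions. The result has 2 disconnected regions.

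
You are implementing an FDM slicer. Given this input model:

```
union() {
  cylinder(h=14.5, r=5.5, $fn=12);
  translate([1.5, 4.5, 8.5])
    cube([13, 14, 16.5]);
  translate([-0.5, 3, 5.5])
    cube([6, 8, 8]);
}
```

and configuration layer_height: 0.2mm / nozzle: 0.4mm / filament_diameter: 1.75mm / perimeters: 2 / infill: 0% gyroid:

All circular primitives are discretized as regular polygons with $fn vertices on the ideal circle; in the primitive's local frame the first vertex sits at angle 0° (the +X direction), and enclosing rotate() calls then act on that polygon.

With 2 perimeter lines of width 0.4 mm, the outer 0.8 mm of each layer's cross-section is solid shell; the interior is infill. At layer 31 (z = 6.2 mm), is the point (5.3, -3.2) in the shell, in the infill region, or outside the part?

outside

At z = 6.2 mm: the r=5.5 cylinder gives a regular 12-gon of circumradius 5.5 (constant along its height); the cube at (1.5, 4.5) does not reach this height (z outside [8.5, 25]); the 6×8 cube at (-0.5, 3) contributes its full rectangle; Combining (union): the regions partially overlap (shared area 8.63 mm²), so overlapping operands fuse into one piece — 1 connected region. Overall, the cross-section is a single solid region. The nearest boundary edge runs (5.50, 0.00)→(4.76, -2.75); distance from the point to it = 0.70 mm. The point is not inside any of the regions above, so it lies outside the cross-section (0.70 mm from the nearest boundary).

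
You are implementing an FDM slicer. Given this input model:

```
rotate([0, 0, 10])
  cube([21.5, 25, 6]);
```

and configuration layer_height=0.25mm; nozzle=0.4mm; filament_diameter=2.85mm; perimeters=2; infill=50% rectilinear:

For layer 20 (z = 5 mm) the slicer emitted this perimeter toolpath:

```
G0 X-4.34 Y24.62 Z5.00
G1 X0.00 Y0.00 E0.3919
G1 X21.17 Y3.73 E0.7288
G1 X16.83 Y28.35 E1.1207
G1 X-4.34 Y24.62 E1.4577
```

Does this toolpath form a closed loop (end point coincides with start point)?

yes

Start point (G0): (-4.34, 24.62). End point (last G1): the path returns to the start — closed.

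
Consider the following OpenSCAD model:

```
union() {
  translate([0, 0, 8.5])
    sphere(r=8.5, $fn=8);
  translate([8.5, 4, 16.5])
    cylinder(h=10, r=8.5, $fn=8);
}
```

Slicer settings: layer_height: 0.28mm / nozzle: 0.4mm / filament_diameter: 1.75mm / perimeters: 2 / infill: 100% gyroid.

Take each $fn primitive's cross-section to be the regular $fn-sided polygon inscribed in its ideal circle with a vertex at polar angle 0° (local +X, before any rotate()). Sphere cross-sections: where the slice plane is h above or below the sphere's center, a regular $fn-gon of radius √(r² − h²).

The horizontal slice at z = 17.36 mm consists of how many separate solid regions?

1

At z = 17.36 mm: the sphere is not intersected at this z (|z−center|=8.860 > r=8.5); the cylinder at (8.5, 4): section is a regular 8-gon, circumradius r=8.5; Merging all regions: only the r=8.5 cylinder at (8.5, 4) is present, so the union is just that shape — 1 connected region. The result has 1 disconnected region.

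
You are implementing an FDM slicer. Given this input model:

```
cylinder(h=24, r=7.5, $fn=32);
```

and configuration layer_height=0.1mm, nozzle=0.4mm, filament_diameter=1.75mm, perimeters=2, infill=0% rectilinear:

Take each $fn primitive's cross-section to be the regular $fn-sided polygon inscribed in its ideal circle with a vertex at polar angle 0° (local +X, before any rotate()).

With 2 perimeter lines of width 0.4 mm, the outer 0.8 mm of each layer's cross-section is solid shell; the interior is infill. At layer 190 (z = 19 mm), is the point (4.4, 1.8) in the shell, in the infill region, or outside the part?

infill

At z = 19 mm: the r=7.5 cylinder contributes a regular 32-gon of circumradius 7.5. Overall, the cross-section is a single solid region. The nearest boundary edge runs (7.36, 1.46)→(6.93, 2.87); distance from the point to it = 2.73 mm. The point is inside the cross-section and 2.73 mm from the nearest boundary — more than the 0.8 mm shell width (2 × 0.4), so it's in the infill interior.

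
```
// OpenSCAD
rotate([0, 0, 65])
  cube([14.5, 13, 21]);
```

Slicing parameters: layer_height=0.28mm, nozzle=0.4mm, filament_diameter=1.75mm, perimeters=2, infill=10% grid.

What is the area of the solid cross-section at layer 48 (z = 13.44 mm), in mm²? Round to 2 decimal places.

At z = 13.44 mm: the cube is present — its section is the full 14.5×13 rectangle (area 188.50 mm²); (rotated 65° about Z; rotation is an isometry so areas/perimeters/island counts are preserved). Overall, the cross-section is a single solid region. Net area = 188.50 mm².

188.50 mm²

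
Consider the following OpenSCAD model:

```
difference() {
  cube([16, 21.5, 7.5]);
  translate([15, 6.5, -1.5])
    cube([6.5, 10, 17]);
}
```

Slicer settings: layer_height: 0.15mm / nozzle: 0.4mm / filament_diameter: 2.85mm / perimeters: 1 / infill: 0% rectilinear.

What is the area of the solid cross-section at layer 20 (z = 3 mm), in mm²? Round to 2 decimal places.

334.00 mm²

At z = 3 mm: the 16×21.5 cube contributes its full rectangle (area 344.00 mm²); the cube at (15, 6.5) (footprint 6.5×10) is included at this height (area 65.00 mm²); Taking the first minus the rest: starting from the 16×21.5 cube (344.00 mm²), the 6.5×10 cube at (15, 6.5) partially overlaps it — only the 10.00 mm² overlap (of its 65.00 mm²) is removed, clipping the outline — area = 334.00 mm². Overall, the cross-section is a single solid region. Net area = 334.00 mm².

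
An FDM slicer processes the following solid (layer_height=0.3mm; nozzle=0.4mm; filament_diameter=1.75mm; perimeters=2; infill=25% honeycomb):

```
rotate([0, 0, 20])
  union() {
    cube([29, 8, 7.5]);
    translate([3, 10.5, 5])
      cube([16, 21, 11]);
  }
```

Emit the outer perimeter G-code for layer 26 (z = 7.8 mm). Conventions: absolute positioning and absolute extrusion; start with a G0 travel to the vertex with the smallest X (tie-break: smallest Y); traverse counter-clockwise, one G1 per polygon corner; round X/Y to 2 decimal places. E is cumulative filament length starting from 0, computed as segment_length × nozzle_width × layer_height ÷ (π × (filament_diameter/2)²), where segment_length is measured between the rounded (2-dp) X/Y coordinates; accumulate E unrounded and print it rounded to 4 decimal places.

At z = 7.8 mm: the cube is not intersected at this z (z outside [0, 7.5]); the cube at (3, 10.5) is present — its section is the full 16×21 rectangle; Merging all regions: only the 16×21 cube at (3, 10.5) is present, so the union is just that shape — 1 connected region; (whole slice rotated 20° about Z — lengths, areas and connectivity unchanged). The outline is a single polygon with 4 vertices. Extrusion per mm of travel: 0.4 × 0.3 / (π × 0.875²) = 0.049890. Accumulating E over each segment gives final E = 3.6915.

G0 X-7.95 Y30.63 Z7.80
G1 X-0.77 Y10.89 E1.0480
G1 X14.26 Y16.37 E1.8461
G1 X7.08 Y36.10 E2.8936
G1 X-7.95 Y30.63 E3.6915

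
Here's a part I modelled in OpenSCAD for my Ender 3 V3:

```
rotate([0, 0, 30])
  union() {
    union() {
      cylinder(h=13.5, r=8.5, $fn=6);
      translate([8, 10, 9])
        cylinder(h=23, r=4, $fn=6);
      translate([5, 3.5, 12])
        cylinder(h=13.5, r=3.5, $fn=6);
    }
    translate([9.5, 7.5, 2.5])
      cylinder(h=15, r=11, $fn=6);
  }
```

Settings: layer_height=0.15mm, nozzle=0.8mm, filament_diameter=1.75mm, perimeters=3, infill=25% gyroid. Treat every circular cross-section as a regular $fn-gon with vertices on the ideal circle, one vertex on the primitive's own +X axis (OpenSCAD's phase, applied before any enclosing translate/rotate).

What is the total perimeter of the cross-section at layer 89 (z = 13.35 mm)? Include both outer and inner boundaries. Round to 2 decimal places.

86.32 mm

At z = 13.35 mm: the r=8.5 cylinder gives a regular 6-gon of circumradius 8.5 (constant along its height) (perimeter = 2·6·8.500·sin(180°/6) = 51.00 mm); the cylinder at (8, 10): section is a regular 6-gon, circumradius r=4 (perimeter = 2·6·4.000·sin(180°/6) = 24.00 mm); the cylinder at (5, 3.5): section is a regular 6-gon, circumradius r=3.5 (perimeter = 2·6·3.500·sin(180°/6) = 21.00 mm); Combining (union): the regions partially overlap (shared area 23.93 mm²), so the edge portions inside another operand are dropped and the merged outline is re-measured after clipping — boundary = 77.02 mm; the r=11 cylinder at (9.5, 7.5) contributes a regular 6-gon of circumradius 11 (perimeter = 2·6·11.000·sin(180°/6) = 66.00 mm); Taking the union: the regions partially overlap (shared area 100.32 mm²), so the edge portions inside another operand are dropped and the merged outline is re-measured after clipping — boundary = 86.32 mm; (rotated 30° about Z; rotation is an isometry so areas/perimeters/island counts are preserved). Overall, the cross-section is a single solid region. Total boundary length (outer) = 86.32 mm.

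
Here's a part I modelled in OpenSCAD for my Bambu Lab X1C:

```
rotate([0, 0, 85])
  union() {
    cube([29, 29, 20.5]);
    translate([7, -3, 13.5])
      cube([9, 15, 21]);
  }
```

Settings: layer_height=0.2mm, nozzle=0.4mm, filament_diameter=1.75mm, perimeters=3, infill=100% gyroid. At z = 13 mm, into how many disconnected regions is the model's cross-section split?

At z = 13 mm: the cube is present — its section is the full 29×29 rectangle; the cube at (7, -3) is not intersected at this z (z outside [13.5, 34.5]); Merging all regions: only the 29×29 cube is present, so the union is just that shape — 1 connected region; (rotated 85° about Z; rotation is an isometry so areas/perimeters/island counts are preserved). The result has 1 disconnected region.

1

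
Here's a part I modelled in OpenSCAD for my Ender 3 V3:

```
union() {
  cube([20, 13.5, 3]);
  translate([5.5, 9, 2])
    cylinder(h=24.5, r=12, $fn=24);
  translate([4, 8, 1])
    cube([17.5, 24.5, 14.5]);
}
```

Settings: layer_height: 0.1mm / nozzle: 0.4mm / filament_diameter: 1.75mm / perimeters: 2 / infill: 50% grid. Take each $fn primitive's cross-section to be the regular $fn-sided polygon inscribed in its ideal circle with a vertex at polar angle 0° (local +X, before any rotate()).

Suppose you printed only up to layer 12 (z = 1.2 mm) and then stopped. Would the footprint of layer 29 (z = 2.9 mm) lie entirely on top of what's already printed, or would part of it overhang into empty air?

part overhangs

Compare the two slices. At z = 1.2: the 20×13.5 cube contributes its full rectangle (area 270.00 mm²); the cylinder at (5.5, 9) does not reach this height (z outside [2, 26.5]); the 17.5×24.5 cube at (4, 8) contributes its full rectangle (area 428.75 mm²); Taking the union: the regions partially overlap — summed areas 698.75 mm² minus the doubly-counted overlap 88.00 mm² gives 610.75 mm² — area = 610.75 mm². At z = 2.9: the cube is present — its section is the full 20×13.5 rectangle (area 270.00 mm²); the cylinder at (5.5, 9): section is a regular 24-gon, circumradius r=12 (area = (24/2)·12.000²·sin(360°/24) = 447.24 mm²); the cube at (4, 8) (footprint 17.5×24.5) is included at this height (area 428.75 mm²); Merging all regions: the regions partially overlap — summed areas 1145.99 mm² minus the doubly-counted overlap 381.26 mm² gives 764.73 mm² — area = 764.73 mm². Checking containment: at z = 2.9 the cross-section extends beyond the z = 1.2 cross-section by about 153.98 mm².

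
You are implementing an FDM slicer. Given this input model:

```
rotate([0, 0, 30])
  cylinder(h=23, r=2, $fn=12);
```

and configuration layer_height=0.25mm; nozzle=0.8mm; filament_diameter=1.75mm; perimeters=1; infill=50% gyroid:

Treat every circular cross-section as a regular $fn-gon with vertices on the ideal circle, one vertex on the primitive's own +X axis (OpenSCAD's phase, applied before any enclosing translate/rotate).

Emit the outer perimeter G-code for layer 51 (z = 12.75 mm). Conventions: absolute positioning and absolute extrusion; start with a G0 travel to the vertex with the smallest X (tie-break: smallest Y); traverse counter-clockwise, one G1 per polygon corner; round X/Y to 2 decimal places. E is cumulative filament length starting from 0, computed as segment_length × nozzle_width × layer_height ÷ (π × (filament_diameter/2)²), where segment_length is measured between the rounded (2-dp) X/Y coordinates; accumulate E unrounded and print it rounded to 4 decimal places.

G0 X-2.00 Y0.00 Z12.75
G1 X-1.73 Y-1.00 E0.0861
G1 X-1.00 Y-1.73 E0.1720
G1 X0.00 Y-2.00 E0.2581
G1 X1.00 Y-1.73 E0.3442
G1 X1.73 Y-1.00 E0.4301
G1 X2.00 Y0.00 E0.5162
G1 X1.73 Y1.00 E0.6023
G1 X1.00 Y1.73 E0.6882
G1 X0.00 Y2.00 E0.7743
G1 X-1.00 Y1.73 E0.8604
G1 X-1.73 Y1.00 E0.9463
G1 X-2.00 Y0.00 E1.0324

At z = 12.75 mm: the r=2 cylinder gives a regular 12-gon of circumradius 2 (constant along its height); (whole slice rotated 30° about Z — lengths, areas and connectivity unchanged). The outline is a single polygon with 12 vertices. Extrusion per mm of travel: 0.8 × 0.25 / (π × 0.875²) = 0.083150. Accumulating E over each segment gives final E = 1.0324.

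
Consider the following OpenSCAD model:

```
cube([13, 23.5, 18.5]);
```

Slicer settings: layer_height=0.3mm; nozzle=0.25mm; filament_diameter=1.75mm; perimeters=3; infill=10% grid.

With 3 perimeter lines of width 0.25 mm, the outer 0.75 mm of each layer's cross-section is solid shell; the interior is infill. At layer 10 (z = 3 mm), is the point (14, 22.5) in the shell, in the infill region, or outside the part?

outside

At z = 3 mm: the cube (footprint 13×23.5) is included at this height. Overall, the cross-section is a single solid region. The nearest boundary edge runs (13.00, 0.00)→(13.00, 23.50); distance from the point to it = 1.00 mm. The point is not inside any of the regions above, so it lies outside the cross-section (1.00 mm from the nearest boundary).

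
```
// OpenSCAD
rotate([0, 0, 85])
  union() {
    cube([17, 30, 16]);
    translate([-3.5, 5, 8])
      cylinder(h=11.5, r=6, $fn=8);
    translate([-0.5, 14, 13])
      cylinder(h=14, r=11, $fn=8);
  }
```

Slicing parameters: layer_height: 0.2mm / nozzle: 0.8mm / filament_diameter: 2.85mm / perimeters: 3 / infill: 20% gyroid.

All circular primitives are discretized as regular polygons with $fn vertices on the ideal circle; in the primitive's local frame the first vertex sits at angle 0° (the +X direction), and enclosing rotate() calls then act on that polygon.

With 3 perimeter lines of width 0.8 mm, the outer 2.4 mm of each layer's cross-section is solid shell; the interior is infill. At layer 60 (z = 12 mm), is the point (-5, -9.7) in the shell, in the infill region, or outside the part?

At z = 12 mm: the cube (footprint 17×30) is included at this height; the r=6 cylinder at (-3.5, 5) contributes a regular 8-gon of circumradius 6; the cylinder at (-0.5, 14) does not reach this height (z outside [13, 27]); Merging all regions: the regions partially overlap (shared area 13.99 mm²), so overlapping operands fuse into one piece — 1 connected region; (rotated 85° about Z; rotation is an isometry so areas/perimeters/island counts are preserved). Overall, the cross-section is a single solid region. Undo the 85° rotation: the query point maps to (-10.099, 4.136) in the un-rotated model frame. The nearest boundary edge runs (-7.74, 0.76)→(-9.50, 5.00); distance from the point to it = 0.88 mm. The point is not inside any of the regions above, so it lies outside the cross-section (0.88 mm from the nearest boundary).

outside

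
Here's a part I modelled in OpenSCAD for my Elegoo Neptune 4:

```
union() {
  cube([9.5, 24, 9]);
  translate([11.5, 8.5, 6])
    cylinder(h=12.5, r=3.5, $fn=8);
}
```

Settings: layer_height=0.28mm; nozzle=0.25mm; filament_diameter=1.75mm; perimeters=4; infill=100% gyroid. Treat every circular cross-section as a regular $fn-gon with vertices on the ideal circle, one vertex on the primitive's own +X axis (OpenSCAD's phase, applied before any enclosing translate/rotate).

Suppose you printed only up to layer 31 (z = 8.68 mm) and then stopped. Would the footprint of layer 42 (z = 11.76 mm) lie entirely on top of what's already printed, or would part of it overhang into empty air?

entirely on top

Compare the two slices. At z = 8.68: the 9.5×24 cube contributes its full rectangle (area 228.00 mm²); the r=3.5 cylinder at (11.5, 8.5) contributes a regular 8-gon of circumradius 3.5 (area = (8/2)·3.500²·sin(360°/8) = 34.65 mm²); Combining (union): the regions partially overlap — summed areas 262.65 mm² minus the doubly-counted overlap 4.98 mm² gives 257.67 mm² — area = 257.67 mm². At z = 11.76: the cube is absent (z outside [0, 9]); the r=3.5 cylinder at (11.5, 8.5) gives a regular 8-gon of circumradius 3.5 (constant along its height) (area = (8/2)·3.500²·sin(360°/8) = 34.65 mm²); Combining (union): only the r=3.5 cylinder at (11.5, 8.5) is present, so the union is just that shape — area = 34.65 mm². Checking containment: the cross-section at z = 11.76 is a subset of the cross-section at z = 8.68.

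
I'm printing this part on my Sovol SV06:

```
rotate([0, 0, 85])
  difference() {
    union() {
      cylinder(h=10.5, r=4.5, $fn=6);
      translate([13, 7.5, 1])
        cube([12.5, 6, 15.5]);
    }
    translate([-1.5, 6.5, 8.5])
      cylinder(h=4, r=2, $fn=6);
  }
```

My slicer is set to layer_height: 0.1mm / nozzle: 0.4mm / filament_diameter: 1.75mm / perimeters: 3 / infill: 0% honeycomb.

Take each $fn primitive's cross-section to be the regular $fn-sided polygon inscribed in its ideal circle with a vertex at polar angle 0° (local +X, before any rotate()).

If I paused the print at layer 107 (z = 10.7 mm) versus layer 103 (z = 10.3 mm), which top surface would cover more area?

layer 103 (z = 10.3 mm)

Layer 107 (z = 10.7): the cylinder is absent (z outside [0, 10.5]); the cube at (13, 7.5) is present — its section is the full 12.5×6 rectangle (area 75.00 mm²); Merging all regions: only the 12.5×6 cube at (13, 7.5) is present, so the union is just that shape — area = 75.00 mm²; the cylinder at (-1.5, 6.5): section is a regular 6-gon, circumradius r=2 (area = (6/2)·2.000²·sin(360°/6) = 10.39 mm²); Taking the first minus the rest: starting from that combined region (75.00 mm²), the r=2 cylinder at (-1.5, 6.5) misses the remaining region (no effect) — area = 75.00 mm²; (rotated 85° about Z; rotation is an isometry so areas/perimeters/island counts are preserved). So its area = 75.00 mm². Layer 103 (z = 10.3): the cylinder: section is a regular 6-gon, circumradius r=4.5 (area = (6/2)·4.500²·sin(360°/6) = 52.61 mm²); the cube at (13, 7.5) (footprint 12.5×6) is included at this height (area 75.00 mm²); Combining (union): the 2 present regions are separate (no shared area or edge), so areas and boundary lengths simply add and each stays a separate island — area = 127.61 mm²; the cylinder at (-1.5, 6.5): section is a regular 6-gon, circumradius r=2 (area = (6/2)·2.000²·sin(360°/6) = 10.39 mm²); Subtracting the remaining from the first: starting from that combined region (127.61 mm²), the r=2 cylinder at (-1.5, 6.5) misses the remaining region (no effect) — area = 127.61 mm²; (rotated 85° about Z; rotation is an isometry so areas/perimeters/island counts are preserved). So its area = 127.61 mm². Layer 103 is larger (127.61 vs 75.00 mm²).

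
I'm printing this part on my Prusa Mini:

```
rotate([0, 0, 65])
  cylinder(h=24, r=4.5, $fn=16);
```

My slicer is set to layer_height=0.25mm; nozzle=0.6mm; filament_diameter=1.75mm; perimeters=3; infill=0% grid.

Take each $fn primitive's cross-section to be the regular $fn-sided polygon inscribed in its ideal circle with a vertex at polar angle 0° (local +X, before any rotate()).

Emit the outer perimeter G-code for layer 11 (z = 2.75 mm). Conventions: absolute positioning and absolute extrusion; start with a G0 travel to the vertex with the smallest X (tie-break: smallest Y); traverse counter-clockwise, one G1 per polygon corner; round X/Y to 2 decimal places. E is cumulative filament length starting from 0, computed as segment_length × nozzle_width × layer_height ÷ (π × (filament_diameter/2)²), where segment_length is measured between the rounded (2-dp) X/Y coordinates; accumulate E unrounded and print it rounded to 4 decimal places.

At z = 2.75 mm: the r=4.5 cylinder gives a regular 16-gon of circumradius 4.5 (constant along its height); (rotated 65° about Z; rotation is an isometry so areas/perimeters/island counts are preserved). The outline is a single polygon with 16 vertices. Extrusion per mm of travel: 0.6 × 0.25 / (π × 0.875²) = 0.062363. Accumulating E over each segment gives final E = 1.7528.

G0 X-4.50 Y0.20 Z2.75
G1 X-4.23 Y-1.54 E0.1098
G1 X-3.32 Y-3.04 E0.2192
G1 X-1.90 Y-4.08 E0.3290
G1 X-0.20 Y-4.50 E0.4382
G1 X1.54 Y-4.23 E0.5480
G1 X3.04 Y-3.32 E0.6574
G1 X4.08 Y-1.90 E0.7672
G1 X4.50 Y-0.20 E0.8764
G1 X4.23 Y1.54 E0.9862
G1 X3.32 Y3.04 E1.0956
G1 X1.90 Y4.08 E1.2054
G1 X0.20 Y4.50 E1.3146
G1 X-1.54 Y4.23 E1.4244
G1 X-3.04 Y3.32 E1.5338
G1 X-4.08 Y1.90 E1.6436
G1 X-4.50 Y0.20 E1.7528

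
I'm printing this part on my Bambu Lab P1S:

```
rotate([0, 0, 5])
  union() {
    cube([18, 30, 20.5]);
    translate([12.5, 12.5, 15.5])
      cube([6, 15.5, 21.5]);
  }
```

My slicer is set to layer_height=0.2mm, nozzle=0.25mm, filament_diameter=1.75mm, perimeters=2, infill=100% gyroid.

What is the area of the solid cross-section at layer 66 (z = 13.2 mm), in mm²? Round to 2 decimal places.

540.00 mm²

At z = 13.2 mm: the cube is present — its section is the full 18×30 rectangle (area 540.00 mm²); the cube at (12.5, 12.5) is absent (z outside [15.5, 37]); Combining (union): only the 18×30 cube is present, so the union is just that shape — area = 540.00 mm²; (rotated 5° about Z; rotation is an isometry so areas/perimeters/island counts are preserved). Overall, the cross-section is a single solid region. Net area = 540.00 mm².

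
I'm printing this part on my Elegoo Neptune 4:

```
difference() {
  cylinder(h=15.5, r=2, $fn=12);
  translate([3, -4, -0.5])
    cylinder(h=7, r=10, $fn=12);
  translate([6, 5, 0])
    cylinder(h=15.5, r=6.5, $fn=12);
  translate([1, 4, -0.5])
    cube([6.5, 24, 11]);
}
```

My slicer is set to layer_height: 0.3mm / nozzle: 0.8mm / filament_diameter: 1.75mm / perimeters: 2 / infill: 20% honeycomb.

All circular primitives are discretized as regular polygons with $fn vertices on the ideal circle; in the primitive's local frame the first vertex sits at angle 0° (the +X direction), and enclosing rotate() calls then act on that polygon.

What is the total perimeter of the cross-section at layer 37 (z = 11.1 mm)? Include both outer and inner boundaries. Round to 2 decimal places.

12.24 mm

At z = 11.1 mm: the r=2 cylinder contributes a regular 12-gon of circumradius 2 (perimeter = 2·12·2.000·sin(180°/12) = 12.42 mm); the cylinder at (3, -4) is not intersected at this z (z outside [-0.5, 6.5]); the r=6.5 cylinder at (6, 5) gives a regular 12-gon of circumradius 6.5 (constant along its height) (perimeter = 2·12·6.500·sin(180°/12) = 40.38 mm); the cube at (1, 4) does not reach this height (z outside [-0.5, 10.5]); Taking the first minus the rest: starting from the r=2 cylinder, the r=6.5 cylinder at (6, 5) partially overlaps it — only the 0.76 mm² overlap (of its 126.75 mm²) is removed, clipping the outline — boundary = 12.24 mm. Overall, the cross-section is a single solid region. Total boundary length (outer) = 12.24 mm.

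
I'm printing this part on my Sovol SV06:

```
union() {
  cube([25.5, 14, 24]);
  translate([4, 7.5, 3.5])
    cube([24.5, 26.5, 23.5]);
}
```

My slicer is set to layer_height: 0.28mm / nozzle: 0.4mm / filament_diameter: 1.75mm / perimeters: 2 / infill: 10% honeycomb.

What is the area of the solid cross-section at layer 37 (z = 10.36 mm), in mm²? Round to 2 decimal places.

866.50 mm²

At z = 10.36 mm: the cube is present — its section is the full 25.5×14 rectangle (area 357.00 mm²); the cube at (4, 7.5) (footprint 24.5×26.5) is included at this height (area 649.25 mm²); Taking the union: the regions partially overlap — summed areas 1006.25 mm² minus the doubly-counted overlap 139.75 mm² gives 866.50 mm² — area = 866.50 mm². Overall, the cross-section is a single solid region. Net area = 866.50 mm².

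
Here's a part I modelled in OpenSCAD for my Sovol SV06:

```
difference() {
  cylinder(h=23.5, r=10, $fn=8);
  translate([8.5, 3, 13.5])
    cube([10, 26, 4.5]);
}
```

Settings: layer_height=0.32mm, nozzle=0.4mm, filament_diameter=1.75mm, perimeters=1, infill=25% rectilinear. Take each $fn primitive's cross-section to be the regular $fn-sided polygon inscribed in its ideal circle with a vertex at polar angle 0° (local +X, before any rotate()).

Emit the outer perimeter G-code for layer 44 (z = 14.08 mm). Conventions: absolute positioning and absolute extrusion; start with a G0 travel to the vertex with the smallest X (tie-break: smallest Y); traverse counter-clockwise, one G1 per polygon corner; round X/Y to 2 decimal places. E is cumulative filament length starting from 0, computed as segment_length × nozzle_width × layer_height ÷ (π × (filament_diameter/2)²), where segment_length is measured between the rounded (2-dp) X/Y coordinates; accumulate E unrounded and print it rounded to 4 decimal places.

At z = 14.08 mm: the r=10 cylinder gives a regular 8-gon of circumradius 10 (constant along its height); the cube at (8.5, 3) (footprint 10×26) is included at this height; After the difference (first − rest): starting from the r=10 cylinder, the 10×26 cube at (8.5, 3) partially overlaps it — only the 0.08 mm² overlap (of its 260.00 mm²) is removed, clipping the outline — 1 connected region. The outline is a single polygon with 11 vertices. Extrusion per mm of travel: 0.4 × 0.32 / (π × 0.875²) = 0.053216. Accumulating E over each segment gives final E = 3.2692.

G0 X-10.00 Y0.00 Z14.08
G1 X-7.07 Y-7.07 E0.4073
G1 X0.00 Y-10.00 E0.8145
G1 X7.07 Y-7.07 E1.2218
G1 X10.00 Y0.00 E1.6291
G1 X8.76 Y3.00 E1.8018
G1 X8.50 Y3.00 E1.8157
G1 X8.50 Y3.62 E1.8487
G1 X7.07 Y7.07 E2.0474
G1 X0.00 Y10.00 E2.4547
G1 X-7.07 Y7.07 E2.8619
G1 X-10.00 Y0.00 E3.2692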